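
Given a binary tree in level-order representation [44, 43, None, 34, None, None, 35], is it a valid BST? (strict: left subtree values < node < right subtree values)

Level-order array: [44, 43, None, 34, None, None, 35]
Validate using subtree bounds (lo, hi): at each node, require lo < value < hi,
then recurse left with hi=value and right with lo=value.
Preorder trace (stopping at first violation):
  at node 44 with bounds (-inf, +inf): OK
  at node 43 with bounds (-inf, 44): OK
  at node 34 with bounds (-inf, 43): OK
  at node 35 with bounds (34, 43): OK
No violation found at any node.
Result: Valid BST


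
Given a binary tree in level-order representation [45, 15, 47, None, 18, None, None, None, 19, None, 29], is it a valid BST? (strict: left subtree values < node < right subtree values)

Level-order array: [45, 15, 47, None, 18, None, None, None, 19, None, 29]
Validate using subtree bounds (lo, hi): at each node, require lo < value < hi,
then recurse left with hi=value and right with lo=value.
Preorder trace (stopping at first violation):
  at node 45 with bounds (-inf, +inf): OK
  at node 15 with bounds (-inf, 45): OK
  at node 18 with bounds (15, 45): OK
  at node 19 with bounds (18, 45): OK
  at node 29 with bounds (19, 45): OK
  at node 47 with bounds (45, +inf): OK
No violation found at any node.
Result: Valid BST


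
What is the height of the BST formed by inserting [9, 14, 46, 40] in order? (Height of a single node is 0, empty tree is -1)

Insertion order: [9, 14, 46, 40]
Tree (level-order array): [9, None, 14, None, 46, 40]
Compute height bottom-up (empty subtree = -1):
  height(40) = 1 + max(-1, -1) = 0
  height(46) = 1 + max(0, -1) = 1
  height(14) = 1 + max(-1, 1) = 2
  height(9) = 1 + max(-1, 2) = 3
Height = 3


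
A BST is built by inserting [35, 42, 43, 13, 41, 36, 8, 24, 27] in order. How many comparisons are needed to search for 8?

Search path for 8: 35 -> 13 -> 8
Found: True
Comparisons: 3


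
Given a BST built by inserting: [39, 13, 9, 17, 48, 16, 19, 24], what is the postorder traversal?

Tree insertion order: [39, 13, 9, 17, 48, 16, 19, 24]
Tree (level-order array): [39, 13, 48, 9, 17, None, None, None, None, 16, 19, None, None, None, 24]
Postorder traversal: [9, 16, 24, 19, 17, 13, 48, 39]


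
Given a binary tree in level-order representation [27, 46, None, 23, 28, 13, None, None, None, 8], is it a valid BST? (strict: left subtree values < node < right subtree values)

Level-order array: [27, 46, None, 23, 28, 13, None, None, None, 8]
Validate using subtree bounds (lo, hi): at each node, require lo < value < hi,
then recurse left with hi=value and right with lo=value.
Preorder trace (stopping at first violation):
  at node 27 with bounds (-inf, +inf): OK
  at node 46 with bounds (-inf, 27): VIOLATION
Node 46 violates its bound: not (-inf < 46 < 27).
Result: Not a valid BST


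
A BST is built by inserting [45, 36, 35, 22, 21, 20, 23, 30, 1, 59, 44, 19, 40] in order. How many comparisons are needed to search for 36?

Search path for 36: 45 -> 36
Found: True
Comparisons: 2


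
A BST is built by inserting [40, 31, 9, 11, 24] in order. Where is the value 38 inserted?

Starting tree (level order): [40, 31, None, 9, None, None, 11, None, 24]
Insertion path: 40 -> 31
Result: insert 38 as right child of 31
Final tree (level order): [40, 31, None, 9, 38, None, 11, None, None, None, 24]


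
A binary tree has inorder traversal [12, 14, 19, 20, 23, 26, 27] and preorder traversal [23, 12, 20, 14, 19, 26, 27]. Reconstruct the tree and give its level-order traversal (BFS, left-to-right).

Inorder:  [12, 14, 19, 20, 23, 26, 27]
Preorder: [23, 12, 20, 14, 19, 26, 27]
Algorithm: preorder visits root first, so consume preorder in order;
for each root, split the current inorder slice at that value into
left-subtree inorder and right-subtree inorder, then recurse.
Recursive splits:
  root=23; inorder splits into left=[12, 14, 19, 20], right=[26, 27]
  root=12; inorder splits into left=[], right=[14, 19, 20]
  root=20; inorder splits into left=[14, 19], right=[]
  root=14; inorder splits into left=[], right=[19]
  root=19; inorder splits into left=[], right=[]
  root=26; inorder splits into left=[], right=[27]
  root=27; inorder splits into left=[], right=[]
Reconstructed level-order: [23, 12, 26, 20, 27, 14, 19]


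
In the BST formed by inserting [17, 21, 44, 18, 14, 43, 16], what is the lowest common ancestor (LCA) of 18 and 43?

Tree insertion order: [17, 21, 44, 18, 14, 43, 16]
Tree (level-order array): [17, 14, 21, None, 16, 18, 44, None, None, None, None, 43]
In a BST, the LCA of p=18, q=43 is the first node v on the
root-to-leaf path with p <= v <= q (go left if both < v, right if both > v).
Walk from root:
  at 17: both 18 and 43 > 17, go right
  at 21: 18 <= 21 <= 43, this is the LCA
LCA = 21


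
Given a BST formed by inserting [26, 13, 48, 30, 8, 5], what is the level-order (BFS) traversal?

Tree insertion order: [26, 13, 48, 30, 8, 5]
Tree (level-order array): [26, 13, 48, 8, None, 30, None, 5]
BFS from the root, enqueuing left then right child of each popped node:
  queue [26] -> pop 26, enqueue [13, 48], visited so far: [26]
  queue [13, 48] -> pop 13, enqueue [8], visited so far: [26, 13]
  queue [48, 8] -> pop 48, enqueue [30], visited so far: [26, 13, 48]
  queue [8, 30] -> pop 8, enqueue [5], visited so far: [26, 13, 48, 8]
  queue [30, 5] -> pop 30, enqueue [none], visited so far: [26, 13, 48, 8, 30]
  queue [5] -> pop 5, enqueue [none], visited so far: [26, 13, 48, 8, 30, 5]
Result: [26, 13, 48, 8, 30, 5]


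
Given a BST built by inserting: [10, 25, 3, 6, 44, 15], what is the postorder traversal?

Tree insertion order: [10, 25, 3, 6, 44, 15]
Tree (level-order array): [10, 3, 25, None, 6, 15, 44]
Postorder traversal: [6, 3, 15, 44, 25, 10]


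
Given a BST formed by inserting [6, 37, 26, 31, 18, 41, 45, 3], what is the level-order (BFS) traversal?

Tree insertion order: [6, 37, 26, 31, 18, 41, 45, 3]
Tree (level-order array): [6, 3, 37, None, None, 26, 41, 18, 31, None, 45]
BFS from the root, enqueuing left then right child of each popped node:
  queue [6] -> pop 6, enqueue [3, 37], visited so far: [6]
  queue [3, 37] -> pop 3, enqueue [none], visited so far: [6, 3]
  queue [37] -> pop 37, enqueue [26, 41], visited so far: [6, 3, 37]
  queue [26, 41] -> pop 26, enqueue [18, 31], visited so far: [6, 3, 37, 26]
  queue [41, 18, 31] -> pop 41, enqueue [45], visited so far: [6, 3, 37, 26, 41]
  queue [18, 31, 45] -> pop 18, enqueue [none], visited so far: [6, 3, 37, 26, 41, 18]
  queue [31, 45] -> pop 31, enqueue [none], visited so far: [6, 3, 37, 26, 41, 18, 31]
  queue [45] -> pop 45, enqueue [none], visited so far: [6, 3, 37, 26, 41, 18, 31, 45]
Result: [6, 3, 37, 26, 41, 18, 31, 45]


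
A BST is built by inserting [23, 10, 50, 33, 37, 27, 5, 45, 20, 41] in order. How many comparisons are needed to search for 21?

Search path for 21: 23 -> 10 -> 20
Found: False
Comparisons: 3


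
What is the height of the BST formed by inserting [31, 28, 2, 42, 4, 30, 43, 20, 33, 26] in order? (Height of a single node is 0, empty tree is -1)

Insertion order: [31, 28, 2, 42, 4, 30, 43, 20, 33, 26]
Tree (level-order array): [31, 28, 42, 2, 30, 33, 43, None, 4, None, None, None, None, None, None, None, 20, None, 26]
Compute height bottom-up (empty subtree = -1):
  height(26) = 1 + max(-1, -1) = 0
  height(20) = 1 + max(-1, 0) = 1
  height(4) = 1 + max(-1, 1) = 2
  height(2) = 1 + max(-1, 2) = 3
  height(30) = 1 + max(-1, -1) = 0
  height(28) = 1 + max(3, 0) = 4
  height(33) = 1 + max(-1, -1) = 0
  height(43) = 1 + max(-1, -1) = 0
  height(42) = 1 + max(0, 0) = 1
  height(31) = 1 + max(4, 1) = 5
Height = 5


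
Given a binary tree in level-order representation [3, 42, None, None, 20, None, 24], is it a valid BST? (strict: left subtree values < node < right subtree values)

Level-order array: [3, 42, None, None, 20, None, 24]
Validate using subtree bounds (lo, hi): at each node, require lo < value < hi,
then recurse left with hi=value and right with lo=value.
Preorder trace (stopping at first violation):
  at node 3 with bounds (-inf, +inf): OK
  at node 42 with bounds (-inf, 3): VIOLATION
Node 42 violates its bound: not (-inf < 42 < 3).
Result: Not a valid BST


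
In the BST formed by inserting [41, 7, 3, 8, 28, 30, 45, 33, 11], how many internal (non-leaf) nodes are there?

Tree built from: [41, 7, 3, 8, 28, 30, 45, 33, 11]
Tree (level-order array): [41, 7, 45, 3, 8, None, None, None, None, None, 28, 11, 30, None, None, None, 33]
Rule: An internal node has at least one child.
Per-node child counts:
  node 41: 2 child(ren)
  node 7: 2 child(ren)
  node 3: 0 child(ren)
  node 8: 1 child(ren)
  node 28: 2 child(ren)
  node 11: 0 child(ren)
  node 30: 1 child(ren)
  node 33: 0 child(ren)
  node 45: 0 child(ren)
Matching nodes: [41, 7, 8, 28, 30]
Count of internal (non-leaf) nodes: 5


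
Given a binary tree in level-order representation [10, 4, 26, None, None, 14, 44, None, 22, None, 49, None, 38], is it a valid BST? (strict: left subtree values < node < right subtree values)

Level-order array: [10, 4, 26, None, None, 14, 44, None, 22, None, 49, None, 38]
Validate using subtree bounds (lo, hi): at each node, require lo < value < hi,
then recurse left with hi=value and right with lo=value.
Preorder trace (stopping at first violation):
  at node 10 with bounds (-inf, +inf): OK
  at node 4 with bounds (-inf, 10): OK
  at node 26 with bounds (10, +inf): OK
  at node 14 with bounds (10, 26): OK
  at node 22 with bounds (14, 26): OK
  at node 38 with bounds (22, 26): VIOLATION
Node 38 violates its bound: not (22 < 38 < 26).
Result: Not a valid BST


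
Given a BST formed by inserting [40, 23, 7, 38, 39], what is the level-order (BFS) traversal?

Tree insertion order: [40, 23, 7, 38, 39]
Tree (level-order array): [40, 23, None, 7, 38, None, None, None, 39]
BFS from the root, enqueuing left then right child of each popped node:
  queue [40] -> pop 40, enqueue [23], visited so far: [40]
  queue [23] -> pop 23, enqueue [7, 38], visited so far: [40, 23]
  queue [7, 38] -> pop 7, enqueue [none], visited so far: [40, 23, 7]
  queue [38] -> pop 38, enqueue [39], visited so far: [40, 23, 7, 38]
  queue [39] -> pop 39, enqueue [none], visited so far: [40, 23, 7, 38, 39]
Result: [40, 23, 7, 38, 39]


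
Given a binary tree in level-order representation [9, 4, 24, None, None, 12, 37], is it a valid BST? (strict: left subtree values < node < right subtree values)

Level-order array: [9, 4, 24, None, None, 12, 37]
Validate using subtree bounds (lo, hi): at each node, require lo < value < hi,
then recurse left with hi=value and right with lo=value.
Preorder trace (stopping at first violation):
  at node 9 with bounds (-inf, +inf): OK
  at node 4 with bounds (-inf, 9): OK
  at node 24 with bounds (9, +inf): OK
  at node 12 with bounds (9, 24): OK
  at node 37 with bounds (24, +inf): OK
No violation found at any node.
Result: Valid BST


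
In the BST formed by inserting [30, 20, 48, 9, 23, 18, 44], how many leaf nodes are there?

Tree built from: [30, 20, 48, 9, 23, 18, 44]
Tree (level-order array): [30, 20, 48, 9, 23, 44, None, None, 18]
Rule: A leaf has 0 children.
Per-node child counts:
  node 30: 2 child(ren)
  node 20: 2 child(ren)
  node 9: 1 child(ren)
  node 18: 0 child(ren)
  node 23: 0 child(ren)
  node 48: 1 child(ren)
  node 44: 0 child(ren)
Matching nodes: [18, 23, 44]
Count of leaf nodes: 3


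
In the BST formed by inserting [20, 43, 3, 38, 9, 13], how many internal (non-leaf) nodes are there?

Tree built from: [20, 43, 3, 38, 9, 13]
Tree (level-order array): [20, 3, 43, None, 9, 38, None, None, 13]
Rule: An internal node has at least one child.
Per-node child counts:
  node 20: 2 child(ren)
  node 3: 1 child(ren)
  node 9: 1 child(ren)
  node 13: 0 child(ren)
  node 43: 1 child(ren)
  node 38: 0 child(ren)
Matching nodes: [20, 3, 9, 43]
Count of internal (non-leaf) nodes: 4


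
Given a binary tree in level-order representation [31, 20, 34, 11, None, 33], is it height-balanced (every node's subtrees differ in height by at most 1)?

Tree (level-order array): [31, 20, 34, 11, None, 33]
Definition: a tree is height-balanced if, at every node, |h(left) - h(right)| <= 1 (empty subtree has height -1).
Bottom-up per-node check:
  node 11: h_left=-1, h_right=-1, diff=0 [OK], height=0
  node 20: h_left=0, h_right=-1, diff=1 [OK], height=1
  node 33: h_left=-1, h_right=-1, diff=0 [OK], height=0
  node 34: h_left=0, h_right=-1, diff=1 [OK], height=1
  node 31: h_left=1, h_right=1, diff=0 [OK], height=2
All nodes satisfy the balance condition.
Result: Balanced


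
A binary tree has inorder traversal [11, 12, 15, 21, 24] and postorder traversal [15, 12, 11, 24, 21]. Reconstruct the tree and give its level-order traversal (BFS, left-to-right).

Inorder:   [11, 12, 15, 21, 24]
Postorder: [15, 12, 11, 24, 21]
Algorithm: postorder visits root last, so walk postorder right-to-left;
each value is the root of the current inorder slice — split it at that
value, recurse on the right subtree first, then the left.
Recursive splits:
  root=21; inorder splits into left=[11, 12, 15], right=[24]
  root=24; inorder splits into left=[], right=[]
  root=11; inorder splits into left=[], right=[12, 15]
  root=12; inorder splits into left=[], right=[15]
  root=15; inorder splits into left=[], right=[]
Reconstructed level-order: [21, 11, 24, 12, 15]


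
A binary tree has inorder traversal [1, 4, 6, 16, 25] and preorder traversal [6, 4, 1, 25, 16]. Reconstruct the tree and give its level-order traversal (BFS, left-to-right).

Inorder:  [1, 4, 6, 16, 25]
Preorder: [6, 4, 1, 25, 16]
Algorithm: preorder visits root first, so consume preorder in order;
for each root, split the current inorder slice at that value into
left-subtree inorder and right-subtree inorder, then recurse.
Recursive splits:
  root=6; inorder splits into left=[1, 4], right=[16, 25]
  root=4; inorder splits into left=[1], right=[]
  root=1; inorder splits into left=[], right=[]
  root=25; inorder splits into left=[16], right=[]
  root=16; inorder splits into left=[], right=[]
Reconstructed level-order: [6, 4, 25, 1, 16]


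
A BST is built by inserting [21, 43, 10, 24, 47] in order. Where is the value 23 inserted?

Starting tree (level order): [21, 10, 43, None, None, 24, 47]
Insertion path: 21 -> 43 -> 24
Result: insert 23 as left child of 24
Final tree (level order): [21, 10, 43, None, None, 24, 47, 23]


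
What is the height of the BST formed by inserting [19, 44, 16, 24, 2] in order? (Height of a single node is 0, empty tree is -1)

Insertion order: [19, 44, 16, 24, 2]
Tree (level-order array): [19, 16, 44, 2, None, 24]
Compute height bottom-up (empty subtree = -1):
  height(2) = 1 + max(-1, -1) = 0
  height(16) = 1 + max(0, -1) = 1
  height(24) = 1 + max(-1, -1) = 0
  height(44) = 1 + max(0, -1) = 1
  height(19) = 1 + max(1, 1) = 2
Height = 2


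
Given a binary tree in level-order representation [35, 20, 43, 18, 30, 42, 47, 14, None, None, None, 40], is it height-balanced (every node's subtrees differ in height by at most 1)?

Tree (level-order array): [35, 20, 43, 18, 30, 42, 47, 14, None, None, None, 40]
Definition: a tree is height-balanced if, at every node, |h(left) - h(right)| <= 1 (empty subtree has height -1).
Bottom-up per-node check:
  node 14: h_left=-1, h_right=-1, diff=0 [OK], height=0
  node 18: h_left=0, h_right=-1, diff=1 [OK], height=1
  node 30: h_left=-1, h_right=-1, diff=0 [OK], height=0
  node 20: h_left=1, h_right=0, diff=1 [OK], height=2
  node 40: h_left=-1, h_right=-1, diff=0 [OK], height=0
  node 42: h_left=0, h_right=-1, diff=1 [OK], height=1
  node 47: h_left=-1, h_right=-1, diff=0 [OK], height=0
  node 43: h_left=1, h_right=0, diff=1 [OK], height=2
  node 35: h_left=2, h_right=2, diff=0 [OK], height=3
All nodes satisfy the balance condition.
Result: Balanced


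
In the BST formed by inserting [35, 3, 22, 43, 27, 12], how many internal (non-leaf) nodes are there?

Tree built from: [35, 3, 22, 43, 27, 12]
Tree (level-order array): [35, 3, 43, None, 22, None, None, 12, 27]
Rule: An internal node has at least one child.
Per-node child counts:
  node 35: 2 child(ren)
  node 3: 1 child(ren)
  node 22: 2 child(ren)
  node 12: 0 child(ren)
  node 27: 0 child(ren)
  node 43: 0 child(ren)
Matching nodes: [35, 3, 22]
Count of internal (non-leaf) nodes: 3


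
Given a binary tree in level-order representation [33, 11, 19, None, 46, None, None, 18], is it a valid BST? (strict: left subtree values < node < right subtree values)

Level-order array: [33, 11, 19, None, 46, None, None, 18]
Validate using subtree bounds (lo, hi): at each node, require lo < value < hi,
then recurse left with hi=value and right with lo=value.
Preorder trace (stopping at first violation):
  at node 33 with bounds (-inf, +inf): OK
  at node 11 with bounds (-inf, 33): OK
  at node 46 with bounds (11, 33): VIOLATION
Node 46 violates its bound: not (11 < 46 < 33).
Result: Not a valid BST


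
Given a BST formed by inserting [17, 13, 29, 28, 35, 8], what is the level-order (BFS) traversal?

Tree insertion order: [17, 13, 29, 28, 35, 8]
Tree (level-order array): [17, 13, 29, 8, None, 28, 35]
BFS from the root, enqueuing left then right child of each popped node:
  queue [17] -> pop 17, enqueue [13, 29], visited so far: [17]
  queue [13, 29] -> pop 13, enqueue [8], visited so far: [17, 13]
  queue [29, 8] -> pop 29, enqueue [28, 35], visited so far: [17, 13, 29]
  queue [8, 28, 35] -> pop 8, enqueue [none], visited so far: [17, 13, 29, 8]
  queue [28, 35] -> pop 28, enqueue [none], visited so far: [17, 13, 29, 8, 28]
  queue [35] -> pop 35, enqueue [none], visited so far: [17, 13, 29, 8, 28, 35]
Result: [17, 13, 29, 8, 28, 35]


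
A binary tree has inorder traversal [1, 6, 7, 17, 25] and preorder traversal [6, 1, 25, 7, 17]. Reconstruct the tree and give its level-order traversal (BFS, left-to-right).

Inorder:  [1, 6, 7, 17, 25]
Preorder: [6, 1, 25, 7, 17]
Algorithm: preorder visits root first, so consume preorder in order;
for each root, split the current inorder slice at that value into
left-subtree inorder and right-subtree inorder, then recurse.
Recursive splits:
  root=6; inorder splits into left=[1], right=[7, 17, 25]
  root=1; inorder splits into left=[], right=[]
  root=25; inorder splits into left=[7, 17], right=[]
  root=7; inorder splits into left=[], right=[17]
  root=17; inorder splits into left=[], right=[]
Reconstructed level-order: [6, 1, 25, 7, 17]


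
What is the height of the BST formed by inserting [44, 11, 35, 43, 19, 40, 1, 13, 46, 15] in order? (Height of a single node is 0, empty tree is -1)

Insertion order: [44, 11, 35, 43, 19, 40, 1, 13, 46, 15]
Tree (level-order array): [44, 11, 46, 1, 35, None, None, None, None, 19, 43, 13, None, 40, None, None, 15]
Compute height bottom-up (empty subtree = -1):
  height(1) = 1 + max(-1, -1) = 0
  height(15) = 1 + max(-1, -1) = 0
  height(13) = 1 + max(-1, 0) = 1
  height(19) = 1 + max(1, -1) = 2
  height(40) = 1 + max(-1, -1) = 0
  height(43) = 1 + max(0, -1) = 1
  height(35) = 1 + max(2, 1) = 3
  height(11) = 1 + max(0, 3) = 4
  height(46) = 1 + max(-1, -1) = 0
  height(44) = 1 + max(4, 0) = 5
Height = 5


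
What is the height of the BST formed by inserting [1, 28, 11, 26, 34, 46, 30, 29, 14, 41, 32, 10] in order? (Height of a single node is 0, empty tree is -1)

Insertion order: [1, 28, 11, 26, 34, 46, 30, 29, 14, 41, 32, 10]
Tree (level-order array): [1, None, 28, 11, 34, 10, 26, 30, 46, None, None, 14, None, 29, 32, 41]
Compute height bottom-up (empty subtree = -1):
  height(10) = 1 + max(-1, -1) = 0
  height(14) = 1 + max(-1, -1) = 0
  height(26) = 1 + max(0, -1) = 1
  height(11) = 1 + max(0, 1) = 2
  height(29) = 1 + max(-1, -1) = 0
  height(32) = 1 + max(-1, -1) = 0
  height(30) = 1 + max(0, 0) = 1
  height(41) = 1 + max(-1, -1) = 0
  height(46) = 1 + max(0, -1) = 1
  height(34) = 1 + max(1, 1) = 2
  height(28) = 1 + max(2, 2) = 3
  height(1) = 1 + max(-1, 3) = 4
Height = 4


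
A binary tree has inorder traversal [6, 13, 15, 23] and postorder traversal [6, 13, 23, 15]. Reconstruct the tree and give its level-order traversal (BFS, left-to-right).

Inorder:   [6, 13, 15, 23]
Postorder: [6, 13, 23, 15]
Algorithm: postorder visits root last, so walk postorder right-to-left;
each value is the root of the current inorder slice — split it at that
value, recurse on the right subtree first, then the left.
Recursive splits:
  root=15; inorder splits into left=[6, 13], right=[23]
  root=23; inorder splits into left=[], right=[]
  root=13; inorder splits into left=[6], right=[]
  root=6; inorder splits into left=[], right=[]
Reconstructed level-order: [15, 13, 23, 6]


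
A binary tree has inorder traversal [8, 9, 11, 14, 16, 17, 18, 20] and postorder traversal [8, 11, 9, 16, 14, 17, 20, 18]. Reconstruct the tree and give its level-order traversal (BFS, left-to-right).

Inorder:   [8, 9, 11, 14, 16, 17, 18, 20]
Postorder: [8, 11, 9, 16, 14, 17, 20, 18]
Algorithm: postorder visits root last, so walk postorder right-to-left;
each value is the root of the current inorder slice — split it at that
value, recurse on the right subtree first, then the left.
Recursive splits:
  root=18; inorder splits into left=[8, 9, 11, 14, 16, 17], right=[20]
  root=20; inorder splits into left=[], right=[]
  root=17; inorder splits into left=[8, 9, 11, 14, 16], right=[]
  root=14; inorder splits into left=[8, 9, 11], right=[16]
  root=16; inorder splits into left=[], right=[]
  root=9; inorder splits into left=[8], right=[11]
  root=11; inorder splits into left=[], right=[]
  root=8; inorder splits into left=[], right=[]
Reconstructed level-order: [18, 17, 20, 14, 9, 16, 8, 11]


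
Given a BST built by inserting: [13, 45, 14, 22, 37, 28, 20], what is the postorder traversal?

Tree insertion order: [13, 45, 14, 22, 37, 28, 20]
Tree (level-order array): [13, None, 45, 14, None, None, 22, 20, 37, None, None, 28]
Postorder traversal: [20, 28, 37, 22, 14, 45, 13]


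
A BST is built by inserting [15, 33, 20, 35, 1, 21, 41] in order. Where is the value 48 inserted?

Starting tree (level order): [15, 1, 33, None, None, 20, 35, None, 21, None, 41]
Insertion path: 15 -> 33 -> 35 -> 41
Result: insert 48 as right child of 41
Final tree (level order): [15, 1, 33, None, None, 20, 35, None, 21, None, 41, None, None, None, 48]


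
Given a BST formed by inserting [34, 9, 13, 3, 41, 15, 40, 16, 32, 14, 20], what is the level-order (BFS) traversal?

Tree insertion order: [34, 9, 13, 3, 41, 15, 40, 16, 32, 14, 20]
Tree (level-order array): [34, 9, 41, 3, 13, 40, None, None, None, None, 15, None, None, 14, 16, None, None, None, 32, 20]
BFS from the root, enqueuing left then right child of each popped node:
  queue [34] -> pop 34, enqueue [9, 41], visited so far: [34]
  queue [9, 41] -> pop 9, enqueue [3, 13], visited so far: [34, 9]
  queue [41, 3, 13] -> pop 41, enqueue [40], visited so far: [34, 9, 41]
  queue [3, 13, 40] -> pop 3, enqueue [none], visited so far: [34, 9, 41, 3]
  queue [13, 40] -> pop 13, enqueue [15], visited so far: [34, 9, 41, 3, 13]
  queue [40, 15] -> pop 40, enqueue [none], visited so far: [34, 9, 41, 3, 13, 40]
  queue [15] -> pop 15, enqueue [14, 16], visited so far: [34, 9, 41, 3, 13, 40, 15]
  queue [14, 16] -> pop 14, enqueue [none], visited so far: [34, 9, 41, 3, 13, 40, 15, 14]
  queue [16] -> pop 16, enqueue [32], visited so far: [34, 9, 41, 3, 13, 40, 15, 14, 16]
  queue [32] -> pop 32, enqueue [20], visited so far: [34, 9, 41, 3, 13, 40, 15, 14, 16, 32]
  queue [20] -> pop 20, enqueue [none], visited so far: [34, 9, 41, 3, 13, 40, 15, 14, 16, 32, 20]
Result: [34, 9, 41, 3, 13, 40, 15, 14, 16, 32, 20]


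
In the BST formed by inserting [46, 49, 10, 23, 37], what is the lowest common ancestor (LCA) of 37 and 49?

Tree insertion order: [46, 49, 10, 23, 37]
Tree (level-order array): [46, 10, 49, None, 23, None, None, None, 37]
In a BST, the LCA of p=37, q=49 is the first node v on the
root-to-leaf path with p <= v <= q (go left if both < v, right if both > v).
Walk from root:
  at 46: 37 <= 46 <= 49, this is the LCA
LCA = 46


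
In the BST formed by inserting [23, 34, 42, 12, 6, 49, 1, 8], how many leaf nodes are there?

Tree built from: [23, 34, 42, 12, 6, 49, 1, 8]
Tree (level-order array): [23, 12, 34, 6, None, None, 42, 1, 8, None, 49]
Rule: A leaf has 0 children.
Per-node child counts:
  node 23: 2 child(ren)
  node 12: 1 child(ren)
  node 6: 2 child(ren)
  node 1: 0 child(ren)
  node 8: 0 child(ren)
  node 34: 1 child(ren)
  node 42: 1 child(ren)
  node 49: 0 child(ren)
Matching nodes: [1, 8, 49]
Count of leaf nodes: 3


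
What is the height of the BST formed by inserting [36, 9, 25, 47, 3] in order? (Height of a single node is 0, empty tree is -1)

Insertion order: [36, 9, 25, 47, 3]
Tree (level-order array): [36, 9, 47, 3, 25]
Compute height bottom-up (empty subtree = -1):
  height(3) = 1 + max(-1, -1) = 0
  height(25) = 1 + max(-1, -1) = 0
  height(9) = 1 + max(0, 0) = 1
  height(47) = 1 + max(-1, -1) = 0
  height(36) = 1 + max(1, 0) = 2
Height = 2


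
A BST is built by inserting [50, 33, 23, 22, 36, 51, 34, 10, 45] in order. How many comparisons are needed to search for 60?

Search path for 60: 50 -> 51
Found: False
Comparisons: 2


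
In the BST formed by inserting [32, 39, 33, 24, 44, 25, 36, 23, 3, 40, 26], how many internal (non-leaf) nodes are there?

Tree built from: [32, 39, 33, 24, 44, 25, 36, 23, 3, 40, 26]
Tree (level-order array): [32, 24, 39, 23, 25, 33, 44, 3, None, None, 26, None, 36, 40]
Rule: An internal node has at least one child.
Per-node child counts:
  node 32: 2 child(ren)
  node 24: 2 child(ren)
  node 23: 1 child(ren)
  node 3: 0 child(ren)
  node 25: 1 child(ren)
  node 26: 0 child(ren)
  node 39: 2 child(ren)
  node 33: 1 child(ren)
  node 36: 0 child(ren)
  node 44: 1 child(ren)
  node 40: 0 child(ren)
Matching nodes: [32, 24, 23, 25, 39, 33, 44]
Count of internal (non-leaf) nodes: 7


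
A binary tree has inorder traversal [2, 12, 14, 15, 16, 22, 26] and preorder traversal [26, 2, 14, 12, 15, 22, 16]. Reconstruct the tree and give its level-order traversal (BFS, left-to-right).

Inorder:  [2, 12, 14, 15, 16, 22, 26]
Preorder: [26, 2, 14, 12, 15, 22, 16]
Algorithm: preorder visits root first, so consume preorder in order;
for each root, split the current inorder slice at that value into
left-subtree inorder and right-subtree inorder, then recurse.
Recursive splits:
  root=26; inorder splits into left=[2, 12, 14, 15, 16, 22], right=[]
  root=2; inorder splits into left=[], right=[12, 14, 15, 16, 22]
  root=14; inorder splits into left=[12], right=[15, 16, 22]
  root=12; inorder splits into left=[], right=[]
  root=15; inorder splits into left=[], right=[16, 22]
  root=22; inorder splits into left=[16], right=[]
  root=16; inorder splits into left=[], right=[]
Reconstructed level-order: [26, 2, 14, 12, 15, 22, 16]


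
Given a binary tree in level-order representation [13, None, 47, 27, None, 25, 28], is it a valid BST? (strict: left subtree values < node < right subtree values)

Level-order array: [13, None, 47, 27, None, 25, 28]
Validate using subtree bounds (lo, hi): at each node, require lo < value < hi,
then recurse left with hi=value and right with lo=value.
Preorder trace (stopping at first violation):
  at node 13 with bounds (-inf, +inf): OK
  at node 47 with bounds (13, +inf): OK
  at node 27 with bounds (13, 47): OK
  at node 25 with bounds (13, 27): OK
  at node 28 with bounds (27, 47): OK
No violation found at any node.
Result: Valid BST


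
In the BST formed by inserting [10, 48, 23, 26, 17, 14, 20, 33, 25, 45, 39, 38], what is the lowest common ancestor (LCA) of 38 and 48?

Tree insertion order: [10, 48, 23, 26, 17, 14, 20, 33, 25, 45, 39, 38]
Tree (level-order array): [10, None, 48, 23, None, 17, 26, 14, 20, 25, 33, None, None, None, None, None, None, None, 45, 39, None, 38]
In a BST, the LCA of p=38, q=48 is the first node v on the
root-to-leaf path with p <= v <= q (go left if both < v, right if both > v).
Walk from root:
  at 10: both 38 and 48 > 10, go right
  at 48: 38 <= 48 <= 48, this is the LCA
LCA = 48


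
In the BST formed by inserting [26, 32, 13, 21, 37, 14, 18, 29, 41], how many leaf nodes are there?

Tree built from: [26, 32, 13, 21, 37, 14, 18, 29, 41]
Tree (level-order array): [26, 13, 32, None, 21, 29, 37, 14, None, None, None, None, 41, None, 18]
Rule: A leaf has 0 children.
Per-node child counts:
  node 26: 2 child(ren)
  node 13: 1 child(ren)
  node 21: 1 child(ren)
  node 14: 1 child(ren)
  node 18: 0 child(ren)
  node 32: 2 child(ren)
  node 29: 0 child(ren)
  node 37: 1 child(ren)
  node 41: 0 child(ren)
Matching nodes: [18, 29, 41]
Count of leaf nodes: 3


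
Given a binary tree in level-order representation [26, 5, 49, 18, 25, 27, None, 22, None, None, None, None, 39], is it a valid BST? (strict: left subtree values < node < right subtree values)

Level-order array: [26, 5, 49, 18, 25, 27, None, 22, None, None, None, None, 39]
Validate using subtree bounds (lo, hi): at each node, require lo < value < hi,
then recurse left with hi=value and right with lo=value.
Preorder trace (stopping at first violation):
  at node 26 with bounds (-inf, +inf): OK
  at node 5 with bounds (-inf, 26): OK
  at node 18 with bounds (-inf, 5): VIOLATION
Node 18 violates its bound: not (-inf < 18 < 5).
Result: Not a valid BST


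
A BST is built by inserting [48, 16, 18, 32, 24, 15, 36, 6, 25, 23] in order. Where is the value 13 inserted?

Starting tree (level order): [48, 16, None, 15, 18, 6, None, None, 32, None, None, 24, 36, 23, 25]
Insertion path: 48 -> 16 -> 15 -> 6
Result: insert 13 as right child of 6
Final tree (level order): [48, 16, None, 15, 18, 6, None, None, 32, None, 13, 24, 36, None, None, 23, 25]


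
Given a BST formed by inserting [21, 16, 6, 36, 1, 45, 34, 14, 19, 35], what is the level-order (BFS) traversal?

Tree insertion order: [21, 16, 6, 36, 1, 45, 34, 14, 19, 35]
Tree (level-order array): [21, 16, 36, 6, 19, 34, 45, 1, 14, None, None, None, 35]
BFS from the root, enqueuing left then right child of each popped node:
  queue [21] -> pop 21, enqueue [16, 36], visited so far: [21]
  queue [16, 36] -> pop 16, enqueue [6, 19], visited so far: [21, 16]
  queue [36, 6, 19] -> pop 36, enqueue [34, 45], visited so far: [21, 16, 36]
  queue [6, 19, 34, 45] -> pop 6, enqueue [1, 14], visited so far: [21, 16, 36, 6]
  queue [19, 34, 45, 1, 14] -> pop 19, enqueue [none], visited so far: [21, 16, 36, 6, 19]
  queue [34, 45, 1, 14] -> pop 34, enqueue [35], visited so far: [21, 16, 36, 6, 19, 34]
  queue [45, 1, 14, 35] -> pop 45, enqueue [none], visited so far: [21, 16, 36, 6, 19, 34, 45]
  queue [1, 14, 35] -> pop 1, enqueue [none], visited so far: [21, 16, 36, 6, 19, 34, 45, 1]
  queue [14, 35] -> pop 14, enqueue [none], visited so far: [21, 16, 36, 6, 19, 34, 45, 1, 14]
  queue [35] -> pop 35, enqueue [none], visited so far: [21, 16, 36, 6, 19, 34, 45, 1, 14, 35]
Result: [21, 16, 36, 6, 19, 34, 45, 1, 14, 35]


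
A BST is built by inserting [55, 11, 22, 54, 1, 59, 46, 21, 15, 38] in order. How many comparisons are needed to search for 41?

Search path for 41: 55 -> 11 -> 22 -> 54 -> 46 -> 38
Found: False
Comparisons: 6


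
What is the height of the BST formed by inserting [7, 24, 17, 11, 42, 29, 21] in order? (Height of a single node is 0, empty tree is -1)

Insertion order: [7, 24, 17, 11, 42, 29, 21]
Tree (level-order array): [7, None, 24, 17, 42, 11, 21, 29]
Compute height bottom-up (empty subtree = -1):
  height(11) = 1 + max(-1, -1) = 0
  height(21) = 1 + max(-1, -1) = 0
  height(17) = 1 + max(0, 0) = 1
  height(29) = 1 + max(-1, -1) = 0
  height(42) = 1 + max(0, -1) = 1
  height(24) = 1 + max(1, 1) = 2
  height(7) = 1 + max(-1, 2) = 3
Height = 3


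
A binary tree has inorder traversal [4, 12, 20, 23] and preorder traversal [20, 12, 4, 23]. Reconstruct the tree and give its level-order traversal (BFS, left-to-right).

Inorder:  [4, 12, 20, 23]
Preorder: [20, 12, 4, 23]
Algorithm: preorder visits root first, so consume preorder in order;
for each root, split the current inorder slice at that value into
left-subtree inorder and right-subtree inorder, then recurse.
Recursive splits:
  root=20; inorder splits into left=[4, 12], right=[23]
  root=12; inorder splits into left=[4], right=[]
  root=4; inorder splits into left=[], right=[]
  root=23; inorder splits into left=[], right=[]
Reconstructed level-order: [20, 12, 23, 4]


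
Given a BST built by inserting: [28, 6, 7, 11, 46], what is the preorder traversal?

Tree insertion order: [28, 6, 7, 11, 46]
Tree (level-order array): [28, 6, 46, None, 7, None, None, None, 11]
Preorder traversal: [28, 6, 7, 11, 46]


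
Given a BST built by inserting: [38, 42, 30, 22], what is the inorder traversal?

Tree insertion order: [38, 42, 30, 22]
Tree (level-order array): [38, 30, 42, 22]
Inorder traversal: [22, 30, 38, 42]


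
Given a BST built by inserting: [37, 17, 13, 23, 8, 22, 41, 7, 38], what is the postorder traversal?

Tree insertion order: [37, 17, 13, 23, 8, 22, 41, 7, 38]
Tree (level-order array): [37, 17, 41, 13, 23, 38, None, 8, None, 22, None, None, None, 7]
Postorder traversal: [7, 8, 13, 22, 23, 17, 38, 41, 37]


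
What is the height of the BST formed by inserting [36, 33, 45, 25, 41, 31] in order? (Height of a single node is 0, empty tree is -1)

Insertion order: [36, 33, 45, 25, 41, 31]
Tree (level-order array): [36, 33, 45, 25, None, 41, None, None, 31]
Compute height bottom-up (empty subtree = -1):
  height(31) = 1 + max(-1, -1) = 0
  height(25) = 1 + max(-1, 0) = 1
  height(33) = 1 + max(1, -1) = 2
  height(41) = 1 + max(-1, -1) = 0
  height(45) = 1 + max(0, -1) = 1
  height(36) = 1 + max(2, 1) = 3
Height = 3


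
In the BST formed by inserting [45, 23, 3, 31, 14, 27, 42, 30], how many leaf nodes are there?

Tree built from: [45, 23, 3, 31, 14, 27, 42, 30]
Tree (level-order array): [45, 23, None, 3, 31, None, 14, 27, 42, None, None, None, 30]
Rule: A leaf has 0 children.
Per-node child counts:
  node 45: 1 child(ren)
  node 23: 2 child(ren)
  node 3: 1 child(ren)
  node 14: 0 child(ren)
  node 31: 2 child(ren)
  node 27: 1 child(ren)
  node 30: 0 child(ren)
  node 42: 0 child(ren)
Matching nodes: [14, 30, 42]
Count of leaf nodes: 3


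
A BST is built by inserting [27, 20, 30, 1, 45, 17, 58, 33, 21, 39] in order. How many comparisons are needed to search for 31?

Search path for 31: 27 -> 30 -> 45 -> 33
Found: False
Comparisons: 4


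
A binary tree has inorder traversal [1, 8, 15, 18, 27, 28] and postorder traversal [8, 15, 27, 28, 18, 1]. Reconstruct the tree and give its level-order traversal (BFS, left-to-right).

Inorder:   [1, 8, 15, 18, 27, 28]
Postorder: [8, 15, 27, 28, 18, 1]
Algorithm: postorder visits root last, so walk postorder right-to-left;
each value is the root of the current inorder slice — split it at that
value, recurse on the right subtree first, then the left.
Recursive splits:
  root=1; inorder splits into left=[], right=[8, 15, 18, 27, 28]
  root=18; inorder splits into left=[8, 15], right=[27, 28]
  root=28; inorder splits into left=[27], right=[]
  root=27; inorder splits into left=[], right=[]
  root=15; inorder splits into left=[8], right=[]
  root=8; inorder splits into left=[], right=[]
Reconstructed level-order: [1, 18, 15, 28, 8, 27]


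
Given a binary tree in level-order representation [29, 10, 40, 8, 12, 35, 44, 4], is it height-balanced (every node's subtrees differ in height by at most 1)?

Tree (level-order array): [29, 10, 40, 8, 12, 35, 44, 4]
Definition: a tree is height-balanced if, at every node, |h(left) - h(right)| <= 1 (empty subtree has height -1).
Bottom-up per-node check:
  node 4: h_left=-1, h_right=-1, diff=0 [OK], height=0
  node 8: h_left=0, h_right=-1, diff=1 [OK], height=1
  node 12: h_left=-1, h_right=-1, diff=0 [OK], height=0
  node 10: h_left=1, h_right=0, diff=1 [OK], height=2
  node 35: h_left=-1, h_right=-1, diff=0 [OK], height=0
  node 44: h_left=-1, h_right=-1, diff=0 [OK], height=0
  node 40: h_left=0, h_right=0, diff=0 [OK], height=1
  node 29: h_left=2, h_right=1, diff=1 [OK], height=3
All nodes satisfy the balance condition.
Result: Balanced


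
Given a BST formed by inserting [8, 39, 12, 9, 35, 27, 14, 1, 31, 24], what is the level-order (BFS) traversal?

Tree insertion order: [8, 39, 12, 9, 35, 27, 14, 1, 31, 24]
Tree (level-order array): [8, 1, 39, None, None, 12, None, 9, 35, None, None, 27, None, 14, 31, None, 24]
BFS from the root, enqueuing left then right child of each popped node:
  queue [8] -> pop 8, enqueue [1, 39], visited so far: [8]
  queue [1, 39] -> pop 1, enqueue [none], visited so far: [8, 1]
  queue [39] -> pop 39, enqueue [12], visited so far: [8, 1, 39]
  queue [12] -> pop 12, enqueue [9, 35], visited so far: [8, 1, 39, 12]
  queue [9, 35] -> pop 9, enqueue [none], visited so far: [8, 1, 39, 12, 9]
  queue [35] -> pop 35, enqueue [27], visited so far: [8, 1, 39, 12, 9, 35]
  queue [27] -> pop 27, enqueue [14, 31], visited so far: [8, 1, 39, 12, 9, 35, 27]
  queue [14, 31] -> pop 14, enqueue [24], visited so far: [8, 1, 39, 12, 9, 35, 27, 14]
  queue [31, 24] -> pop 31, enqueue [none], visited so far: [8, 1, 39, 12, 9, 35, 27, 14, 31]
  queue [24] -> pop 24, enqueue [none], visited so far: [8, 1, 39, 12, 9, 35, 27, 14, 31, 24]
Result: [8, 1, 39, 12, 9, 35, 27, 14, 31, 24]


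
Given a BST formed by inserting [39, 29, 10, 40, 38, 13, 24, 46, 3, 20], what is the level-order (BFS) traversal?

Tree insertion order: [39, 29, 10, 40, 38, 13, 24, 46, 3, 20]
Tree (level-order array): [39, 29, 40, 10, 38, None, 46, 3, 13, None, None, None, None, None, None, None, 24, 20]
BFS from the root, enqueuing left then right child of each popped node:
  queue [39] -> pop 39, enqueue [29, 40], visited so far: [39]
  queue [29, 40] -> pop 29, enqueue [10, 38], visited so far: [39, 29]
  queue [40, 10, 38] -> pop 40, enqueue [46], visited so far: [39, 29, 40]
  queue [10, 38, 46] -> pop 10, enqueue [3, 13], visited so far: [39, 29, 40, 10]
  queue [38, 46, 3, 13] -> pop 38, enqueue [none], visited so far: [39, 29, 40, 10, 38]
  queue [46, 3, 13] -> pop 46, enqueue [none], visited so far: [39, 29, 40, 10, 38, 46]
  queue [3, 13] -> pop 3, enqueue [none], visited so far: [39, 29, 40, 10, 38, 46, 3]
  queue [13] -> pop 13, enqueue [24], visited so far: [39, 29, 40, 10, 38, 46, 3, 13]
  queue [24] -> pop 24, enqueue [20], visited so far: [39, 29, 40, 10, 38, 46, 3, 13, 24]
  queue [20] -> pop 20, enqueue [none], visited so far: [39, 29, 40, 10, 38, 46, 3, 13, 24, 20]
Result: [39, 29, 40, 10, 38, 46, 3, 13, 24, 20]


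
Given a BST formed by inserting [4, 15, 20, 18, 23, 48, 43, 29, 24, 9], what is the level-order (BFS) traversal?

Tree insertion order: [4, 15, 20, 18, 23, 48, 43, 29, 24, 9]
Tree (level-order array): [4, None, 15, 9, 20, None, None, 18, 23, None, None, None, 48, 43, None, 29, None, 24]
BFS from the root, enqueuing left then right child of each popped node:
  queue [4] -> pop 4, enqueue [15], visited so far: [4]
  queue [15] -> pop 15, enqueue [9, 20], visited so far: [4, 15]
  queue [9, 20] -> pop 9, enqueue [none], visited so far: [4, 15, 9]
  queue [20] -> pop 20, enqueue [18, 23], visited so far: [4, 15, 9, 20]
  queue [18, 23] -> pop 18, enqueue [none], visited so far: [4, 15, 9, 20, 18]
  queue [23] -> pop 23, enqueue [48], visited so far: [4, 15, 9, 20, 18, 23]
  queue [48] -> pop 48, enqueue [43], visited so far: [4, 15, 9, 20, 18, 23, 48]
  queue [43] -> pop 43, enqueue [29], visited so far: [4, 15, 9, 20, 18, 23, 48, 43]
  queue [29] -> pop 29, enqueue [24], visited so far: [4, 15, 9, 20, 18, 23, 48, 43, 29]
  queue [24] -> pop 24, enqueue [none], visited so far: [4, 15, 9, 20, 18, 23, 48, 43, 29, 24]
Result: [4, 15, 9, 20, 18, 23, 48, 43, 29, 24]


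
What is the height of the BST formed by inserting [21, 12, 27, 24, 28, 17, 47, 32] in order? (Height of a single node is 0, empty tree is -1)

Insertion order: [21, 12, 27, 24, 28, 17, 47, 32]
Tree (level-order array): [21, 12, 27, None, 17, 24, 28, None, None, None, None, None, 47, 32]
Compute height bottom-up (empty subtree = -1):
  height(17) = 1 + max(-1, -1) = 0
  height(12) = 1 + max(-1, 0) = 1
  height(24) = 1 + max(-1, -1) = 0
  height(32) = 1 + max(-1, -1) = 0
  height(47) = 1 + max(0, -1) = 1
  height(28) = 1 + max(-1, 1) = 2
  height(27) = 1 + max(0, 2) = 3
  height(21) = 1 + max(1, 3) = 4
Height = 4
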